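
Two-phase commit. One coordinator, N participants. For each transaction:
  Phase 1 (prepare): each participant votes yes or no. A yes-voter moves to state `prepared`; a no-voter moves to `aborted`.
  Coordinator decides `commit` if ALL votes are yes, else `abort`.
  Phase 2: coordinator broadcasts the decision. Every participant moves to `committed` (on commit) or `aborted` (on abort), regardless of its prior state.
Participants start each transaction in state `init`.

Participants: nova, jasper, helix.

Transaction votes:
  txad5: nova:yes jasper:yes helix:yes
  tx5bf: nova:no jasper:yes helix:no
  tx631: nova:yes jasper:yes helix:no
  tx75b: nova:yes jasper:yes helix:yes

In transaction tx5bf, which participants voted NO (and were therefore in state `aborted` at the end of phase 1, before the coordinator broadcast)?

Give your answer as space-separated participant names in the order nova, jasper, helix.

Txn tx5bf phase 1: nova no -> aborted; jasper yes -> prepared; helix no -> aborted

Answer: nova helix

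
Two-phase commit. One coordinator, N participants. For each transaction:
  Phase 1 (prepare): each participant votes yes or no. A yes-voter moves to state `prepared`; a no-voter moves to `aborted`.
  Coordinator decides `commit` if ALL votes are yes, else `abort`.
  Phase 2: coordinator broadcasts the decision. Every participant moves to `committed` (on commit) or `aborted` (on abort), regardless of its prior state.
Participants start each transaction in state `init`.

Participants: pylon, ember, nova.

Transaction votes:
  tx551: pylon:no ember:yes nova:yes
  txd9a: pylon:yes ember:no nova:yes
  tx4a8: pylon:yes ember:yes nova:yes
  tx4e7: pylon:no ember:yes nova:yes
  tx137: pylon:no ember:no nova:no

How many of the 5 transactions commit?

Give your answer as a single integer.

Answer: 1

Derivation:
tx551: no from pylon -> abort (commits=0)
txd9a: no from ember -> abort (commits=0)
tx4a8: all yes -> commit (commits=1)
tx4e7: no from pylon -> abort (commits=1)
tx137: no from pylon, ember, nova -> abort (commits=1)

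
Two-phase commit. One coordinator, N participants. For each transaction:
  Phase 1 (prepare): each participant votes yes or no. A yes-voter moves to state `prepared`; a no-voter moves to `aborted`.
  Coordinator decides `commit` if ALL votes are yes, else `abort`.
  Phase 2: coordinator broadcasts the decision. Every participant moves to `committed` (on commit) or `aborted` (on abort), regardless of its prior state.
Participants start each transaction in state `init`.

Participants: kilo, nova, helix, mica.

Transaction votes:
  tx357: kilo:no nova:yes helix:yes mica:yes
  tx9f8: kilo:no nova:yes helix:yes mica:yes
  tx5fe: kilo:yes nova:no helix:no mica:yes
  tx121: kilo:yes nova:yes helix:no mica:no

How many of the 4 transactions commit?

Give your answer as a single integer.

Answer: 0

Derivation:
tx357: no from kilo -> abort (commits=0)
tx9f8: no from kilo -> abort (commits=0)
tx5fe: no from nova, helix -> abort (commits=0)
tx121: no from helix, mica -> abort (commits=0)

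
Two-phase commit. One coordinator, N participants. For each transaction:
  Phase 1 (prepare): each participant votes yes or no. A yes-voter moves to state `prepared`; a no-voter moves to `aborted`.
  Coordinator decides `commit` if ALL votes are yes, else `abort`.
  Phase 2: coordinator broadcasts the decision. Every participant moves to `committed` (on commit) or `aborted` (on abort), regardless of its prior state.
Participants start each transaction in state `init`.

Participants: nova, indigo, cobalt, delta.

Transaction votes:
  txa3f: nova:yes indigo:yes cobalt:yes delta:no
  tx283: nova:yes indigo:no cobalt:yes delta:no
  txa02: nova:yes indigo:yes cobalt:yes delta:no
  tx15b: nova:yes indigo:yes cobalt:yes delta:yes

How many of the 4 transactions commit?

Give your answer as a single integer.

txa3f: no from delta -> abort (commits=0)
tx283: no from indigo, delta -> abort (commits=0)
txa02: no from delta -> abort (commits=0)
tx15b: all yes -> commit (commits=1)

Answer: 1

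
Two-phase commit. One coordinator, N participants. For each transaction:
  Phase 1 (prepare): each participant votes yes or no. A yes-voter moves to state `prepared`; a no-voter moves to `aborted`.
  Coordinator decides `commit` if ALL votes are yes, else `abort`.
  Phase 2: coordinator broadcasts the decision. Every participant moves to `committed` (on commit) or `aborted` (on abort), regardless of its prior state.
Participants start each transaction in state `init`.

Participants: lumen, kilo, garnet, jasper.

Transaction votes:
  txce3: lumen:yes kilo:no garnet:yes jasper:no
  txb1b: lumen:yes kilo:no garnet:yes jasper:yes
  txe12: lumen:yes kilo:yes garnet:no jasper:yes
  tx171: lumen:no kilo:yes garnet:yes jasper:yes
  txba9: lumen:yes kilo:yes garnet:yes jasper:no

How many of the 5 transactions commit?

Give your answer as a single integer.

Answer: 0

Derivation:
txce3: no from kilo, jasper -> abort (commits=0)
txb1b: no from kilo -> abort (commits=0)
txe12: no from garnet -> abort (commits=0)
tx171: no from lumen -> abort (commits=0)
txba9: no from jasper -> abort (commits=0)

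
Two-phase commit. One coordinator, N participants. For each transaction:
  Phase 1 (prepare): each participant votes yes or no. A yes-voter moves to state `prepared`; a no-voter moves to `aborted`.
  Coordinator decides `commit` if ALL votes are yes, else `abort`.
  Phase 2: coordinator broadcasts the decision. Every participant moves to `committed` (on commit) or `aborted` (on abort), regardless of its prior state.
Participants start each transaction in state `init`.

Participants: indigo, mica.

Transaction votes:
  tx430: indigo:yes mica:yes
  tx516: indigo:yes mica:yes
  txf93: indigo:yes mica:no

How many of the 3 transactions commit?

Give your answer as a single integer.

tx430: all yes -> commit (commits=1)
tx516: all yes -> commit (commits=2)
txf93: no from mica -> abort (commits=2)

Answer: 2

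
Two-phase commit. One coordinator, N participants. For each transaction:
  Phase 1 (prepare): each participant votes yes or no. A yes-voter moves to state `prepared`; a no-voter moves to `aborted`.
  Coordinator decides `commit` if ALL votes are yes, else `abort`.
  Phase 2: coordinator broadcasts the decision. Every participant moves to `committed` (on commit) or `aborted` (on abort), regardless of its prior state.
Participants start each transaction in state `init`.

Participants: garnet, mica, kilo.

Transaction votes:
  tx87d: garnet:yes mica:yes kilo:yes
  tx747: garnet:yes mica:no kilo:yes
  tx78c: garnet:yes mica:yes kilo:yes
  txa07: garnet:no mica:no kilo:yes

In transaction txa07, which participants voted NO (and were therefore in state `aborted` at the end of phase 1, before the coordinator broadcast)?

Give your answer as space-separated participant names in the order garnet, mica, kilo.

Txn txa07 phase 1: garnet no -> aborted; mica no -> aborted; kilo yes -> prepared

Answer: garnet mica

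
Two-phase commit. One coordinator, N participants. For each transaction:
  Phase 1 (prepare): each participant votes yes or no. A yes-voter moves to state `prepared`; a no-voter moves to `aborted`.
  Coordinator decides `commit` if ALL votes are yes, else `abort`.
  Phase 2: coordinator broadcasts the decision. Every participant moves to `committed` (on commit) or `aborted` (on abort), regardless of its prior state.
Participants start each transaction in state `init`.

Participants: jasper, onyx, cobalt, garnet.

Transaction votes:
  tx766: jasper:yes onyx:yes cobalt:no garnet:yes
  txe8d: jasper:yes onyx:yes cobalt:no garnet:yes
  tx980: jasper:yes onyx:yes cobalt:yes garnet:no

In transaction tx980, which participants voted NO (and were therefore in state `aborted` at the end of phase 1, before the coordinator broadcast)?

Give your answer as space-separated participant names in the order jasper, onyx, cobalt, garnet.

Txn tx980 phase 1: jasper yes -> prepared; onyx yes -> prepared; cobalt yes -> prepared; garnet no -> aborted

Answer: garnet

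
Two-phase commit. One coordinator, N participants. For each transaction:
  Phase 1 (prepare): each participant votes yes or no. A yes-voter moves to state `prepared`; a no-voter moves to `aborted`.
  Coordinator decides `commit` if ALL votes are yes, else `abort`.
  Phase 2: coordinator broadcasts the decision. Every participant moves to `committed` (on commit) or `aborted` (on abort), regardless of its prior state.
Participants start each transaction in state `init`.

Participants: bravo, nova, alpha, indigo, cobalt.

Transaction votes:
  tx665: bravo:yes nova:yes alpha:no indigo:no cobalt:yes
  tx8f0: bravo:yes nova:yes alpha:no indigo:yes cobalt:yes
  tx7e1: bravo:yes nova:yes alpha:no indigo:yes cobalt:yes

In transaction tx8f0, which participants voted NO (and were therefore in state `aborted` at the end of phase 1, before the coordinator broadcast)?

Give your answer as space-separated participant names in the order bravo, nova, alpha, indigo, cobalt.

Answer: alpha

Derivation:
Txn tx8f0 phase 1: bravo yes -> prepared; nova yes -> prepared; alpha no -> aborted; indigo yes -> prepared; cobalt yes -> prepared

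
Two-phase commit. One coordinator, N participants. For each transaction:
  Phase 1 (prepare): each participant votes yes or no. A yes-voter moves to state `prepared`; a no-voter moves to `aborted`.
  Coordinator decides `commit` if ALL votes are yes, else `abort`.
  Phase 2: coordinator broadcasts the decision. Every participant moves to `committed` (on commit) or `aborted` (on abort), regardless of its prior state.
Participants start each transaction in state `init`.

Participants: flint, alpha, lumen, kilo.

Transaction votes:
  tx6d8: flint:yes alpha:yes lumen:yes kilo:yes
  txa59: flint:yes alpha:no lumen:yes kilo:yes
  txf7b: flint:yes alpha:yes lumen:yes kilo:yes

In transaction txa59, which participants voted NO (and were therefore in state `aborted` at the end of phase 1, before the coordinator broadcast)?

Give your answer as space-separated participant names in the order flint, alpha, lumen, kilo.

Txn txa59 phase 1: flint yes -> prepared; alpha no -> aborted; lumen yes -> prepared; kilo yes -> prepared

Answer: alpha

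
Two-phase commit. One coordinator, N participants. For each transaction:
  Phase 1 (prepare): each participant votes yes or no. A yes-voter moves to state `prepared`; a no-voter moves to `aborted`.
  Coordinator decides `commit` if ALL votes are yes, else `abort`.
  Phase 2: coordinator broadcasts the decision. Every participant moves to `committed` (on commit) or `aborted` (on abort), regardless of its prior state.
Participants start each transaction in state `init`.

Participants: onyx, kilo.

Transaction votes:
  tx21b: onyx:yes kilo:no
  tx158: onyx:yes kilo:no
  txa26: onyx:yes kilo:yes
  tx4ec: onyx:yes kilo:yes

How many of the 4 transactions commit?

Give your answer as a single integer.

Answer: 2

Derivation:
tx21b: no from kilo -> abort (commits=0)
tx158: no from kilo -> abort (commits=0)
txa26: all yes -> commit (commits=1)
tx4ec: all yes -> commit (commits=2)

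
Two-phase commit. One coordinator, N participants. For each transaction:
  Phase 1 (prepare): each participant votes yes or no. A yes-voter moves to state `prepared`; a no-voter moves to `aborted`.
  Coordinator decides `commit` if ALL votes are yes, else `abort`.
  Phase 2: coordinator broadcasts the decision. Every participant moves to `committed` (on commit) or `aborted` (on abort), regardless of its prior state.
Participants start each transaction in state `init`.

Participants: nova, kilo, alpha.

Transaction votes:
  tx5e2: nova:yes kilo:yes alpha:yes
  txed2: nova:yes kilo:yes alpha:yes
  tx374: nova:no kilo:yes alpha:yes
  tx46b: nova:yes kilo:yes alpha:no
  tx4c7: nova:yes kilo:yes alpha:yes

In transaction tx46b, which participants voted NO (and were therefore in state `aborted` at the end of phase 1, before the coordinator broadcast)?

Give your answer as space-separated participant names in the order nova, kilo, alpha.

Txn tx46b phase 1: nova yes -> prepared; kilo yes -> prepared; alpha no -> aborted

Answer: alpha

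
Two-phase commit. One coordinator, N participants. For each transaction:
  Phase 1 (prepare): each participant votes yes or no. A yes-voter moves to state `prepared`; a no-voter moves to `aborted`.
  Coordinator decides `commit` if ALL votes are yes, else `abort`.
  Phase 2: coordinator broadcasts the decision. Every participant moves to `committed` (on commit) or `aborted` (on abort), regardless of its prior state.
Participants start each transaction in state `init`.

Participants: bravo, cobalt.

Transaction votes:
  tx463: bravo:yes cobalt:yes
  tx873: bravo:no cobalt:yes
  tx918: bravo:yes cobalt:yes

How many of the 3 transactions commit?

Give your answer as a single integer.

tx463: all yes -> commit (commits=1)
tx873: no from bravo -> abort (commits=1)
tx918: all yes -> commit (commits=2)

Answer: 2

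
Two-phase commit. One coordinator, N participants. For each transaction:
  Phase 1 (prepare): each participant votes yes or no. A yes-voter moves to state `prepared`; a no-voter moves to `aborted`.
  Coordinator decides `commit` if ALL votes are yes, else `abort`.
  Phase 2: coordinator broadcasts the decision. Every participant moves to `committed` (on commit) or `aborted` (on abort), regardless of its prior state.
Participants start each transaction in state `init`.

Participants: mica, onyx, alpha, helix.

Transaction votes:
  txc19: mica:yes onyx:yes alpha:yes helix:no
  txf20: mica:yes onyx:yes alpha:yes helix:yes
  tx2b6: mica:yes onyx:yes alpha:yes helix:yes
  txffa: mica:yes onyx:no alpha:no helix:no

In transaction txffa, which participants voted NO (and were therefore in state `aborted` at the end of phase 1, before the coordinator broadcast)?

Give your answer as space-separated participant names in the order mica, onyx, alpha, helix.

Txn txffa phase 1: mica yes -> prepared; onyx no -> aborted; alpha no -> aborted; helix no -> aborted

Answer: onyx alpha helix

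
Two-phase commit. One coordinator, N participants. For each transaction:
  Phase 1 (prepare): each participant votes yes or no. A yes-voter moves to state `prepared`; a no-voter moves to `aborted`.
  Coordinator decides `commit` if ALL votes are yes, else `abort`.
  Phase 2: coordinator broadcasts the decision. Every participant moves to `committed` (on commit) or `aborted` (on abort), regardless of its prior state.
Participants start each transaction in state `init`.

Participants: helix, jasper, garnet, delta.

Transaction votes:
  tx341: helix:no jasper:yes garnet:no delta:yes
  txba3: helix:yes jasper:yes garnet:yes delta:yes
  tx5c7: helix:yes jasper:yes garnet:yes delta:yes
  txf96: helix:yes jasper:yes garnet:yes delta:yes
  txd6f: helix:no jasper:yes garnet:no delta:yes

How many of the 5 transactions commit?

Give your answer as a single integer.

Answer: 3

Derivation:
tx341: no from helix, garnet -> abort (commits=0)
txba3: all yes -> commit (commits=1)
tx5c7: all yes -> commit (commits=2)
txf96: all yes -> commit (commits=3)
txd6f: no from helix, garnet -> abort (commits=3)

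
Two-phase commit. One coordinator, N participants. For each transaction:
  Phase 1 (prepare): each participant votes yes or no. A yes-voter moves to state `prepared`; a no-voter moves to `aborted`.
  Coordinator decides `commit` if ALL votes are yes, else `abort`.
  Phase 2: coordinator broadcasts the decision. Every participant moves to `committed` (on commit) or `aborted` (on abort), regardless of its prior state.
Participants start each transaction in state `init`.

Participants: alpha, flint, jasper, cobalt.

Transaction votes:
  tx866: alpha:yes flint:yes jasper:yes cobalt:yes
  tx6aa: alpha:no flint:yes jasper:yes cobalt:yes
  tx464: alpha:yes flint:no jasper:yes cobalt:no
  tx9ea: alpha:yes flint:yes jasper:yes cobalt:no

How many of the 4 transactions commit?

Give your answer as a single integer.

Answer: 1

Derivation:
tx866: all yes -> commit (commits=1)
tx6aa: no from alpha -> abort (commits=1)
tx464: no from flint, cobalt -> abort (commits=1)
tx9ea: no from cobalt -> abort (commits=1)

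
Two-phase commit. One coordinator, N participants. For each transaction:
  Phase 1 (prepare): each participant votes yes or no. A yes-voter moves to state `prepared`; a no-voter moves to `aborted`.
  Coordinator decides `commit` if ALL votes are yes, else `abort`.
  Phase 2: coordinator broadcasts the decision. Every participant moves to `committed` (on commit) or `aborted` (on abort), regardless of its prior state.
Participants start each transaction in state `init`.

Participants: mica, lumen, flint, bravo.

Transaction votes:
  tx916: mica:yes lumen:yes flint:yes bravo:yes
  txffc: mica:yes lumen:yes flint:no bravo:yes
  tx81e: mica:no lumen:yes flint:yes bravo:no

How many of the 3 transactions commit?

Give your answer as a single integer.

Answer: 1

Derivation:
tx916: all yes -> commit (commits=1)
txffc: no from flint -> abort (commits=1)
tx81e: no from mica, bravo -> abort (commits=1)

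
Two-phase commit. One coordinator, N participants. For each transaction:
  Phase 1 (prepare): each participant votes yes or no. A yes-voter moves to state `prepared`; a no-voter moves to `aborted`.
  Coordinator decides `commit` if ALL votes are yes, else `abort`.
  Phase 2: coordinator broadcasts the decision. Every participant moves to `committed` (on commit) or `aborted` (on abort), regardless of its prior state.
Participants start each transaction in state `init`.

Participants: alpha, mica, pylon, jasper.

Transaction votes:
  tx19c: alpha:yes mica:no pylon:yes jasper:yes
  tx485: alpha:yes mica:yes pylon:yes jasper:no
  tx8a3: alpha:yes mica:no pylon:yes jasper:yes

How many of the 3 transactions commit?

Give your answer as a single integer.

Answer: 0

Derivation:
tx19c: no from mica -> abort (commits=0)
tx485: no from jasper -> abort (commits=0)
tx8a3: no from mica -> abort (commits=0)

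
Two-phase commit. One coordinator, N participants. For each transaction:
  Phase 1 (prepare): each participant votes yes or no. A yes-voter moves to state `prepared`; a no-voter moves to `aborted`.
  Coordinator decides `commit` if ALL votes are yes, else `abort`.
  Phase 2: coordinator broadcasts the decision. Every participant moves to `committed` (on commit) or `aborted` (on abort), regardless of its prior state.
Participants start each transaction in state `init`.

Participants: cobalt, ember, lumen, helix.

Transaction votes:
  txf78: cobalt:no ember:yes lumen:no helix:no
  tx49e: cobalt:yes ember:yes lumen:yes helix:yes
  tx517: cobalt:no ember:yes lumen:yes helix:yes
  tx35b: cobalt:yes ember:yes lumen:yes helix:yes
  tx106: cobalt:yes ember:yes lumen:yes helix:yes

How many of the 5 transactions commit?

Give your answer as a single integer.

txf78: no from cobalt, lumen, helix -> abort (commits=0)
tx49e: all yes -> commit (commits=1)
tx517: no from cobalt -> abort (commits=1)
tx35b: all yes -> commit (commits=2)
tx106: all yes -> commit (commits=3)

Answer: 3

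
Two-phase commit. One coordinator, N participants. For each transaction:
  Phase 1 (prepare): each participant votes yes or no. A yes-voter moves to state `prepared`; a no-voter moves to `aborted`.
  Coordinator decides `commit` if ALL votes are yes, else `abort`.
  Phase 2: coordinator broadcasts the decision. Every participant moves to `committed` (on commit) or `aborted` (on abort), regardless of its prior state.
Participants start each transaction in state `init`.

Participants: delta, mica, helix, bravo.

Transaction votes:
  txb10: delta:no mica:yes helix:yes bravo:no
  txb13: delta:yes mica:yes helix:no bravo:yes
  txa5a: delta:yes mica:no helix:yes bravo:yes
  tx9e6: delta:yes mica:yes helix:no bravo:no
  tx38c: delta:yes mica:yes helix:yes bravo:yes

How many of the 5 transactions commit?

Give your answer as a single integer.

Answer: 1

Derivation:
txb10: no from delta, bravo -> abort (commits=0)
txb13: no from helix -> abort (commits=0)
txa5a: no from mica -> abort (commits=0)
tx9e6: no from helix, bravo -> abort (commits=0)
tx38c: all yes -> commit (commits=1)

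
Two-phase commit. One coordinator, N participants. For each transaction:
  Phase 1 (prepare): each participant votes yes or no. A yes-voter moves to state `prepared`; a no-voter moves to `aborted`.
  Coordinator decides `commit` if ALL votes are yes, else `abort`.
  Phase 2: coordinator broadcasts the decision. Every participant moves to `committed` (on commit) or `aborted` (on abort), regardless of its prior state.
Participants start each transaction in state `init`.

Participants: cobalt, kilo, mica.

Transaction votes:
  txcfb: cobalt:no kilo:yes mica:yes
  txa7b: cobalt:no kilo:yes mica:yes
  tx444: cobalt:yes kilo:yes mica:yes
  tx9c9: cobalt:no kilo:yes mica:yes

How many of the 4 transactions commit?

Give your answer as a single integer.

txcfb: no from cobalt -> abort (commits=0)
txa7b: no from cobalt -> abort (commits=0)
tx444: all yes -> commit (commits=1)
tx9c9: no from cobalt -> abort (commits=1)

Answer: 1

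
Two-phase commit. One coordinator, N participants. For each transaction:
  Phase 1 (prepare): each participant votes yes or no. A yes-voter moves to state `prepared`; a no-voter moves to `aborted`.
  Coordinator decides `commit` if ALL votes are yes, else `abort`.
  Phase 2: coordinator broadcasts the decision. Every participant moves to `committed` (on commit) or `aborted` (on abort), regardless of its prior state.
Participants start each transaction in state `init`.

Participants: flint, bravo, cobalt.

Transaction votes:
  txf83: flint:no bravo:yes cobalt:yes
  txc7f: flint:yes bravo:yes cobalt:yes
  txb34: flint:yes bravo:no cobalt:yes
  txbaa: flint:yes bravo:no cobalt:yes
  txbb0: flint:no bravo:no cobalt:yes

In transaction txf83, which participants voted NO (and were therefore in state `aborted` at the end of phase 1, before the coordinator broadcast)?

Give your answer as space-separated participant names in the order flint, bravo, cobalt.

Txn txf83 phase 1: flint no -> aborted; bravo yes -> prepared; cobalt yes -> prepared

Answer: flint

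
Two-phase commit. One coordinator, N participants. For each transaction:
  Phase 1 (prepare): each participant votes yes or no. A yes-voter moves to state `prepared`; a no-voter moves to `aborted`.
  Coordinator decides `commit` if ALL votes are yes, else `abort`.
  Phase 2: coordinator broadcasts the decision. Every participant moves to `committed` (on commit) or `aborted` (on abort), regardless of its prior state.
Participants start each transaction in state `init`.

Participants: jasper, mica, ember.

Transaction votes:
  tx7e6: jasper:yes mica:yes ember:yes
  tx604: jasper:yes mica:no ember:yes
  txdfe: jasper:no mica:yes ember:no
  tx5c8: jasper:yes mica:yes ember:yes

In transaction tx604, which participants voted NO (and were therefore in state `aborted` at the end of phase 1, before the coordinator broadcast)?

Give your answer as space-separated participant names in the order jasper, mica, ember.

Txn tx604 phase 1: jasper yes -> prepared; mica no -> aborted; ember yes -> prepared

Answer: mica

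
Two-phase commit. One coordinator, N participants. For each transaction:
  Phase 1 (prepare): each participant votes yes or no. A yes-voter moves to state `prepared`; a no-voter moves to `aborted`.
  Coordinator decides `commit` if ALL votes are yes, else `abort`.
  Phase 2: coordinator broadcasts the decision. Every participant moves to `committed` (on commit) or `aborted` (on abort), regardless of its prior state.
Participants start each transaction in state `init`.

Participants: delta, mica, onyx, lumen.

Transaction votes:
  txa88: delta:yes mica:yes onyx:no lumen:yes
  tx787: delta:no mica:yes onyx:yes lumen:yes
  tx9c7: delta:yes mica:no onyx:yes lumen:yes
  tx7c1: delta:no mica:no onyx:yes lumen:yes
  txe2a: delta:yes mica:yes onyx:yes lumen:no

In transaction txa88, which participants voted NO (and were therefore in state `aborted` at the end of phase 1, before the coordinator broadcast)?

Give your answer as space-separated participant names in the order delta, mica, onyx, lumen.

Answer: onyx

Derivation:
Txn txa88 phase 1: delta yes -> prepared; mica yes -> prepared; onyx no -> aborted; lumen yes -> prepared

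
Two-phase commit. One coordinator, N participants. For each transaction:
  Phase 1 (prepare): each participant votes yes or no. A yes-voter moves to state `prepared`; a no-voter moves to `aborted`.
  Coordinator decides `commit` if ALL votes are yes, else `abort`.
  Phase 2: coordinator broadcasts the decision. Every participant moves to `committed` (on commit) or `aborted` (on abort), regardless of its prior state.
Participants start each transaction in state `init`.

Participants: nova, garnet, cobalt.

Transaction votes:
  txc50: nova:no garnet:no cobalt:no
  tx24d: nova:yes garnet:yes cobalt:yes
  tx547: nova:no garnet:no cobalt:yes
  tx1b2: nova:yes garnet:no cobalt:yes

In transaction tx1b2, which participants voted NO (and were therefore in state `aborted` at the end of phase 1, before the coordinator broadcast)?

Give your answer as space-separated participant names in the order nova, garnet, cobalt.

Txn tx1b2 phase 1: nova yes -> prepared; garnet no -> aborted; cobalt yes -> prepared

Answer: garnet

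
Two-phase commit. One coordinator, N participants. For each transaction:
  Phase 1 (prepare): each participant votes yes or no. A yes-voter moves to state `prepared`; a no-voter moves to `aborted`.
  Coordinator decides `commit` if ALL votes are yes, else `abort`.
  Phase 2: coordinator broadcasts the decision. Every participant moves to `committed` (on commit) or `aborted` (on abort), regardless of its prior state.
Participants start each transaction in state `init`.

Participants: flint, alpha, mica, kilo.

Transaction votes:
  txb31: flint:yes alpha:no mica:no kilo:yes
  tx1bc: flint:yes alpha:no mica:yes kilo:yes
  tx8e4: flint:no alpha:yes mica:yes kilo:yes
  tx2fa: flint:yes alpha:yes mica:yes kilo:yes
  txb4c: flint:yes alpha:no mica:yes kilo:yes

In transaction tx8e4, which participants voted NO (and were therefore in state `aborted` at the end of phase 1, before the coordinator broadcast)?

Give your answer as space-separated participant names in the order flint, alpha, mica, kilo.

Answer: flint

Derivation:
Txn tx8e4 phase 1: flint no -> aborted; alpha yes -> prepared; mica yes -> prepared; kilo yes -> prepared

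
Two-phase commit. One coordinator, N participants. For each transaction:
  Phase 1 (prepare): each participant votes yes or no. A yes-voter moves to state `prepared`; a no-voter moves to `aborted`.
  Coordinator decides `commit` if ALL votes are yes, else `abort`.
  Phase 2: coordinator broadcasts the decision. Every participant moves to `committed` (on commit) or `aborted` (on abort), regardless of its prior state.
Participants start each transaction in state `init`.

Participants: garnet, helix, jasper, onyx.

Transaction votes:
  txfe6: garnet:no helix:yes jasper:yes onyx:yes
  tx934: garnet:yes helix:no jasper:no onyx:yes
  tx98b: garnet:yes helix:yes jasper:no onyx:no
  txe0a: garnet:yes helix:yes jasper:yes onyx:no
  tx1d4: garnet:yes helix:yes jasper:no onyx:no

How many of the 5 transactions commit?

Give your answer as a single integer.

Answer: 0

Derivation:
txfe6: no from garnet -> abort (commits=0)
tx934: no from helix, jasper -> abort (commits=0)
tx98b: no from jasper, onyx -> abort (commits=0)
txe0a: no from onyx -> abort (commits=0)
tx1d4: no from jasper, onyx -> abort (commits=0)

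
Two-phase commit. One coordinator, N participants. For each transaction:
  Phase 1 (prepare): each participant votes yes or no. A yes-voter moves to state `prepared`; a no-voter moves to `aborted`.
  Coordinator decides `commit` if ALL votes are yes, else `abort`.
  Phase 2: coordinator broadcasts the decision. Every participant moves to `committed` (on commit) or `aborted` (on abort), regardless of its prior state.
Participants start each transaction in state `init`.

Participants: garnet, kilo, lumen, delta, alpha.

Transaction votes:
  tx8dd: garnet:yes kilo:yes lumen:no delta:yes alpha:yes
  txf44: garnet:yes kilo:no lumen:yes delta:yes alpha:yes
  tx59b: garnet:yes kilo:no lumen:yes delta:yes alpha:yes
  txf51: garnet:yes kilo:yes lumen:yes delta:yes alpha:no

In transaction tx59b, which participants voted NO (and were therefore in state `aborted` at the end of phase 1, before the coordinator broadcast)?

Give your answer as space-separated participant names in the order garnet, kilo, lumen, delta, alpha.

Answer: kilo

Derivation:
Txn tx59b phase 1: garnet yes -> prepared; kilo no -> aborted; lumen yes -> prepared; delta yes -> prepared; alpha yes -> prepared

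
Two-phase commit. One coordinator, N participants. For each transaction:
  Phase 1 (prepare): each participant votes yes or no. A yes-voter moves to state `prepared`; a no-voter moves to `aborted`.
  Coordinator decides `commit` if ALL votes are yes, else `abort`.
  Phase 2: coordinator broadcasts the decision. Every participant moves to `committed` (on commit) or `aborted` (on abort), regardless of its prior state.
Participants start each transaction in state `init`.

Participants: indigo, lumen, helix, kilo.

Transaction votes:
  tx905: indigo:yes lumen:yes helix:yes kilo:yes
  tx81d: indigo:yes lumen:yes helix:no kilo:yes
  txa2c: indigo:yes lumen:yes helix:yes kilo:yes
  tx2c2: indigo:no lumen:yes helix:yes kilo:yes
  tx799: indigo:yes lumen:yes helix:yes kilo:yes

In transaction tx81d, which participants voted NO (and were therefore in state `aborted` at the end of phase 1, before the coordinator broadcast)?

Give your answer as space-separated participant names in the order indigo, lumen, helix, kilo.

Answer: helix

Derivation:
Txn tx81d phase 1: indigo yes -> prepared; lumen yes -> prepared; helix no -> aborted; kilo yes -> prepared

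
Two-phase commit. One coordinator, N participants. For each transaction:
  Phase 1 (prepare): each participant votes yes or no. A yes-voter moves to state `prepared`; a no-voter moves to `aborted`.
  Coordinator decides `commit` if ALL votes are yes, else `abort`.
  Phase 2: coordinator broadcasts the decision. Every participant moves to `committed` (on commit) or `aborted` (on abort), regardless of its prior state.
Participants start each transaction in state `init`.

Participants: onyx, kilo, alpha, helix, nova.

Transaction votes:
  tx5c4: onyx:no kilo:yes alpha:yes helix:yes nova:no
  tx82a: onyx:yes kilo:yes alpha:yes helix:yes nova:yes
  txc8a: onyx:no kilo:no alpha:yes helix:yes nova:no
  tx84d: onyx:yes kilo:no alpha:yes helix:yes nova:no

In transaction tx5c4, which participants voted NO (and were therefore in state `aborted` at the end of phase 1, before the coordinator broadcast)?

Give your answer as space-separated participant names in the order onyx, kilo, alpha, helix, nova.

Txn tx5c4 phase 1: onyx no -> aborted; kilo yes -> prepared; alpha yes -> prepared; helix yes -> prepared; nova no -> aborted

Answer: onyx nova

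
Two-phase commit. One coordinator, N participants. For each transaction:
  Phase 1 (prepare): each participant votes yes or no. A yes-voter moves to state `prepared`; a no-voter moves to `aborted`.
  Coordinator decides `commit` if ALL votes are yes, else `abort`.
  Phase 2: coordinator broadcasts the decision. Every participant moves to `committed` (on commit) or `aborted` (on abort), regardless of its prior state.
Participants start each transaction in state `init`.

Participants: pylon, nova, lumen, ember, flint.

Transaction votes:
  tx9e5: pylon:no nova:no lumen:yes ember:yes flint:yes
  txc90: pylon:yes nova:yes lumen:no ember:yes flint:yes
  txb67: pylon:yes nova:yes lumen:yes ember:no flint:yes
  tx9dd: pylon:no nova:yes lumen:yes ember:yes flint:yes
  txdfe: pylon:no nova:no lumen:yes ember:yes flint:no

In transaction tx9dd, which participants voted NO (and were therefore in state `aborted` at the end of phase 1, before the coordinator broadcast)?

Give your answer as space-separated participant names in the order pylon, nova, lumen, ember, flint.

Answer: pylon

Derivation:
Txn tx9dd phase 1: pylon no -> aborted; nova yes -> prepared; lumen yes -> prepared; ember yes -> prepared; flint yes -> prepared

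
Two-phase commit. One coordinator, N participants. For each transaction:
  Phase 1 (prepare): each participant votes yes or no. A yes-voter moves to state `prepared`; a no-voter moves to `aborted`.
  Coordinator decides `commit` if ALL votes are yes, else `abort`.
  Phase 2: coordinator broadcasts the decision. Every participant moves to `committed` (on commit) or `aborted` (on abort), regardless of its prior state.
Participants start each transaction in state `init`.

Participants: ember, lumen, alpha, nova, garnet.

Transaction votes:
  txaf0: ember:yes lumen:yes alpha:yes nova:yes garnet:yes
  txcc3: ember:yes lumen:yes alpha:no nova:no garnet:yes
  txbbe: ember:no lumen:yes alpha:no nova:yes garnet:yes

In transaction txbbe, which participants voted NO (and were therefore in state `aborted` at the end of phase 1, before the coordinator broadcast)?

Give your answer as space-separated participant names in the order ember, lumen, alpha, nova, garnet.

Txn txbbe phase 1: ember no -> aborted; lumen yes -> prepared; alpha no -> aborted; nova yes -> prepared; garnet yes -> prepared

Answer: ember alpha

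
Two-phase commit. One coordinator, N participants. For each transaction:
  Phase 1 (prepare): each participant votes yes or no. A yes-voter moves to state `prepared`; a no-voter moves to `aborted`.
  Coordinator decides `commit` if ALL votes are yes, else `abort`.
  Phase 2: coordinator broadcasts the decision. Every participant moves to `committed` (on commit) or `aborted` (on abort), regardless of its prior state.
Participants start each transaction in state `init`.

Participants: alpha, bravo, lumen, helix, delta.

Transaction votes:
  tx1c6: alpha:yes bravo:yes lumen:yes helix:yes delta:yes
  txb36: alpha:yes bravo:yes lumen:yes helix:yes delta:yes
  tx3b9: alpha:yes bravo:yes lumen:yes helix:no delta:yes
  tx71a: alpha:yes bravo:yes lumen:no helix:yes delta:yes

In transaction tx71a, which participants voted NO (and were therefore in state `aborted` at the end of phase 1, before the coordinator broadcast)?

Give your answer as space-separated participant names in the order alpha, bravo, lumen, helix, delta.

Txn tx71a phase 1: alpha yes -> prepared; bravo yes -> prepared; lumen no -> aborted; helix yes -> prepared; delta yes -> prepared

Answer: lumen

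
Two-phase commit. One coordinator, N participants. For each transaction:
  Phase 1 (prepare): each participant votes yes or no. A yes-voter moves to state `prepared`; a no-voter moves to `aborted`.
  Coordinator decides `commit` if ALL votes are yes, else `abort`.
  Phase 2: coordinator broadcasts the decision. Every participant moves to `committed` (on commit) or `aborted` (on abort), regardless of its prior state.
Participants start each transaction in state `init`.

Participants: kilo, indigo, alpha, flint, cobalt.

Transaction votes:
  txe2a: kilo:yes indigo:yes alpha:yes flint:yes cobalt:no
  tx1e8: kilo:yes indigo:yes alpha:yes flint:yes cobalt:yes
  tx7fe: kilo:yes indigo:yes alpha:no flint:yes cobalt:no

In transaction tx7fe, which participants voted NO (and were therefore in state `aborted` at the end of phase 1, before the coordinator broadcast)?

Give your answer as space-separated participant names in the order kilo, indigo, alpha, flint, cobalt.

Txn tx7fe phase 1: kilo yes -> prepared; indigo yes -> prepared; alpha no -> aborted; flint yes -> prepared; cobalt no -> aborted

Answer: alpha cobalt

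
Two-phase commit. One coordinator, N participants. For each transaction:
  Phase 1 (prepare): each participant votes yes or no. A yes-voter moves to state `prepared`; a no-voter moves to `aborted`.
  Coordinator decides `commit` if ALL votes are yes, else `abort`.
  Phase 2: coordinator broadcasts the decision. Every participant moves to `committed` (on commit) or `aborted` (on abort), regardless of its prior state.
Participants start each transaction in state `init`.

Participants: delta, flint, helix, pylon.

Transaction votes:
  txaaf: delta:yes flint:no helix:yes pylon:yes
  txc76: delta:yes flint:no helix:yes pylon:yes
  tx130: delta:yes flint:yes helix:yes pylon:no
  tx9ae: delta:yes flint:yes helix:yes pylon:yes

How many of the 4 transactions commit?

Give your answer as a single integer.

txaaf: no from flint -> abort (commits=0)
txc76: no from flint -> abort (commits=0)
tx130: no from pylon -> abort (commits=0)
tx9ae: all yes -> commit (commits=1)

Answer: 1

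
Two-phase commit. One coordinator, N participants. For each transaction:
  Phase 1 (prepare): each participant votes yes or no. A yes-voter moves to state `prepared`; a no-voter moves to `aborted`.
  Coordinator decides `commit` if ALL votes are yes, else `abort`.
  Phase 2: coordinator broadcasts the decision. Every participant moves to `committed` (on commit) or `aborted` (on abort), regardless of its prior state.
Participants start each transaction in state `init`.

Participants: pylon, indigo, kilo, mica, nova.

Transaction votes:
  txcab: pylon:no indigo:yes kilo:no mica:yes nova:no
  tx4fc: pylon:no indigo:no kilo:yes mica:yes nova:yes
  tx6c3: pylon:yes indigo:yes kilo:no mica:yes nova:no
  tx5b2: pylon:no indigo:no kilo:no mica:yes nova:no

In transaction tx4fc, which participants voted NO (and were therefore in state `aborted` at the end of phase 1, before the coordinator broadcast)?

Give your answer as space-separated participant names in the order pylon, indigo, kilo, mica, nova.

Answer: pylon indigo

Derivation:
Txn tx4fc phase 1: pylon no -> aborted; indigo no -> aborted; kilo yes -> prepared; mica yes -> prepared; nova yes -> prepared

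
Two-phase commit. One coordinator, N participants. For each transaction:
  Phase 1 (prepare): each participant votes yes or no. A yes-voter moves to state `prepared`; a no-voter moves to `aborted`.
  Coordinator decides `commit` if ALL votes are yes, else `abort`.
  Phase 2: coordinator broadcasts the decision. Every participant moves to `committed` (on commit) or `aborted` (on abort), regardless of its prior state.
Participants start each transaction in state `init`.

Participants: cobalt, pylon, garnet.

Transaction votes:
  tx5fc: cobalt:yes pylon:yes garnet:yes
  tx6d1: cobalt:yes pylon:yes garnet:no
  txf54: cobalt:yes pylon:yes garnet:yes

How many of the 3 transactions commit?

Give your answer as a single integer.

Answer: 2

Derivation:
tx5fc: all yes -> commit (commits=1)
tx6d1: no from garnet -> abort (commits=1)
txf54: all yes -> commit (commits=2)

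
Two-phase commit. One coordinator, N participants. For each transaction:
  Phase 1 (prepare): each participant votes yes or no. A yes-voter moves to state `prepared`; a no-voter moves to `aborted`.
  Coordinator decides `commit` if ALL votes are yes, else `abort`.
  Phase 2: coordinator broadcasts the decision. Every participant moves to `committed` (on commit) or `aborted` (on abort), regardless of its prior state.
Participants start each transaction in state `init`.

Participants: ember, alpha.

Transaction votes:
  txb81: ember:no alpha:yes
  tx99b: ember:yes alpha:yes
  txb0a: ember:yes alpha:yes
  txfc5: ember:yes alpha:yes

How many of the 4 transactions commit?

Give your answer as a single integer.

txb81: no from ember -> abort (commits=0)
tx99b: all yes -> commit (commits=1)
txb0a: all yes -> commit (commits=2)
txfc5: all yes -> commit (commits=3)

Answer: 3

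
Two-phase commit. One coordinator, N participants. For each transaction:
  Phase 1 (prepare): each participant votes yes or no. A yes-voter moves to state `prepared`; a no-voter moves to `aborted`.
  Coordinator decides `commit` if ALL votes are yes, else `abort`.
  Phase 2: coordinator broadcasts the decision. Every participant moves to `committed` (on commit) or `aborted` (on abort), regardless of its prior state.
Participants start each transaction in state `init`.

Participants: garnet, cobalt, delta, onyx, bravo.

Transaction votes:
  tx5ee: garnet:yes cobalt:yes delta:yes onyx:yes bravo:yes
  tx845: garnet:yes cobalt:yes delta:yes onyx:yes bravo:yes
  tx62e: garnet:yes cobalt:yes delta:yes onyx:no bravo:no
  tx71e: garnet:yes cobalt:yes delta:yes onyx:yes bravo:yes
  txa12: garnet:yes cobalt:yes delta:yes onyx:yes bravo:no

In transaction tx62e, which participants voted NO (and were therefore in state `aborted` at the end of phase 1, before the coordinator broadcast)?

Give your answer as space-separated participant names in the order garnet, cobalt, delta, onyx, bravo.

Answer: onyx bravo

Derivation:
Txn tx62e phase 1: garnet yes -> prepared; cobalt yes -> prepared; delta yes -> prepared; onyx no -> aborted; bravo no -> aborted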